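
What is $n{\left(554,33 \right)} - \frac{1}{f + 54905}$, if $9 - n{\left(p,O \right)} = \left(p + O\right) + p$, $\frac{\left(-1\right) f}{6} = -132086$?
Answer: $- \frac{959280573}{847421} \approx -1132.0$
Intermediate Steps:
$f = 792516$ ($f = \left(-6\right) \left(-132086\right) = 792516$)
$n{\left(p,O \right)} = 9 - O - 2 p$ ($n{\left(p,O \right)} = 9 - \left(\left(p + O\right) + p\right) = 9 - \left(\left(O + p\right) + p\right) = 9 - \left(O + 2 p\right) = 9 - O - 2 p$)
$n{\left(554,33 \right)} - \frac{1}{f + 54905} = \left(9 - 33 - 1108\right) - \frac{1}{792516 + 54905} = \left(9 - 33 - 1108\right) - \frac{1}{847421} = -1132 - \frac{1}{847421} = - \frac{959280573}{847421}$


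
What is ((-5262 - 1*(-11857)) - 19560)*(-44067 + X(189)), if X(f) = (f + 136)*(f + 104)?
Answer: -663263470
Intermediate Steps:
X(f) = (104 + f)*(136 + f) (X(f) = (136 + f)*(104 + f) = (104 + f)*(136 + f))
((-5262 - 1*(-11857)) - 19560)*(-44067 + X(189)) = ((-5262 - 1*(-11857)) - 19560)*(-44067 + (14144 + 189² + 240*189)) = ((-5262 + 11857) - 19560)*(-44067 + (14144 + 35721 + 45360)) = (6595 - 19560)*(-44067 + 95225) = -12965*51158 = -663263470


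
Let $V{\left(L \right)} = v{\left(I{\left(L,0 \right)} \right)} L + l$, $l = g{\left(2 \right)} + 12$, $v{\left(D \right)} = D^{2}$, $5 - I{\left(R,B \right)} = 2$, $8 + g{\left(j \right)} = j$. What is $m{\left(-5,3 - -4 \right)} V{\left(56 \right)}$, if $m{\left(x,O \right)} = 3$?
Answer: $1530$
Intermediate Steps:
$g{\left(j \right)} = -8 + j$
$I{\left(R,B \right)} = 3$ ($I{\left(R,B \right)} = 5 - 2 = 3$)
$l = 6$ ($l = \left(-8 + 2\right) + 12 = -6 + 12 = 6$)
$V{\left(L \right)} = 6 + 9 L$ ($V{\left(L \right)} = 3^{2} L + 6 = 9 L + 6 = 6 + 9 L$)
$m{\left(-5,3 - -4 \right)} V{\left(56 \right)} = 3 \left(6 + 9 \cdot 56\right) = 3 \left(6 + 504\right) = 3 \cdot 510 = 1530$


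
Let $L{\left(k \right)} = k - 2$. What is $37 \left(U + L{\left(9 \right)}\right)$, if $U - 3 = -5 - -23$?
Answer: $1036$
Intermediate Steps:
$U = 21$ ($U = 3 - -18 = 3 + \left(-5 + 23\right) = 3 + 18 = 21$)
$L{\left(k \right)} = -2 + k$
$37 \left(U + L{\left(9 \right)}\right) = 37 \left(21 + \left(-2 + 9\right)\right) = 37 \left(21 + 7\right) = 37 \cdot 28 = 1036$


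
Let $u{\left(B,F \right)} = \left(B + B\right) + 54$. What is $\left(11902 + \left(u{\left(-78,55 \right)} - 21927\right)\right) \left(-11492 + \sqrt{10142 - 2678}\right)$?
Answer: $116379484 - 20254 \sqrt{1866} \approx 1.155 \cdot 10^{8}$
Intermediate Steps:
$u{\left(B,F \right)} = 54 + 2 B$ ($u{\left(B,F \right)} = 2 B + 54 = 54 + 2 B$)
$\left(11902 + \left(u{\left(-78,55 \right)} - 21927\right)\right) \left(-11492 + \sqrt{10142 - 2678}\right) = \left(11902 + \left(\left(54 + 2 \left(-78\right)\right) - 21927\right)\right) \left(-11492 + \sqrt{10142 - 2678}\right) = \left(11902 + \left(\left(54 - 156\right) - 21927\right)\right) \left(-11492 + \sqrt{7464}\right) = \left(11902 - 22029\right) \left(-11492 + 2 \sqrt{1866}\right) = - 10127 \left(-11492 + 2 \sqrt{1866}\right) = 116379484 - 20254 \sqrt{1866}$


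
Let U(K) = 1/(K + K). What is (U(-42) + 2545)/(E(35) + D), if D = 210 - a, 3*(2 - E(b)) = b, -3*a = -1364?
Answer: -213779/21364 ≈ -10.007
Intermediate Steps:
a = 1364/3 (a = -⅓*(-1364) = 1364/3 ≈ 454.67)
E(b) = 2 - b/3
U(K) = 1/(2*K)
D = -734/3 (D = 210 - 1*1364/3 = 210 - 1364/3 = -734/3 ≈ -244.67)
(U(-42) + 2545)/(E(35) + D) = ((½)/(-42) + 2545)/((2 - ⅓*35) - 734/3) = ((½)*(-1/42) + 2545)/((2 - 35/3) - 734/3) = (-1/84 + 2545)/(-29/3 - 734/3) = 213779/(84*(-763/3)) = (213779/84)*(-3/763) = -213779/21364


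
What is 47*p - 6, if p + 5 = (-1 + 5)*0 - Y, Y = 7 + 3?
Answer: -711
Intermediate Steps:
Y = 10
p = -15 (p = -5 + ((-1 + 5)*0 - 1*10) = -5 + (4*0 - 10) = -5 + (0 - 10) = -5 - 10 = -15)
47*p - 6 = 47*(-15) - 6 = -705 - 6 = -711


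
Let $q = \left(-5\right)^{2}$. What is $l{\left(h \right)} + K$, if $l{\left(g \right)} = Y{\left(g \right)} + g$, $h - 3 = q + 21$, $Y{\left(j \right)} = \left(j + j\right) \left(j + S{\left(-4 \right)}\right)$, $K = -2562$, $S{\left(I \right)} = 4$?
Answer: $2681$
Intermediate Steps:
$q = 25$
$Y{\left(j \right)} = 2 j \left(4 + j\right)$ ($Y{\left(j \right)} = \left(j + j\right) \left(j + 4\right) = 2 j \left(4 + j\right)$)
$h = 49$ ($h = 3 + \left(25 + 21\right) = 3 + 46 = 49$)
$l{\left(g \right)} = g + 2 g \left(4 + g\right)$ ($l{\left(g \right)} = 2 g \left(4 + g\right) + g = g + 2 g \left(4 + g\right)$)
$l{\left(h \right)} + K = 49 \left(9 + 2 \cdot 49\right) - 2562 = 49 \left(9 + 98\right) - 2562 = 49 \cdot 107 - 2562 = 5243 - 2562 = 2681$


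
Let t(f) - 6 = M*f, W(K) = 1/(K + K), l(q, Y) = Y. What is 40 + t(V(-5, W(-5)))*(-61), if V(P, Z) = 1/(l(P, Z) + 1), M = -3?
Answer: -368/3 ≈ -122.67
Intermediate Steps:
W(K) = 1/(2*K)
V(P, Z) = 1/(1 + Z) (V(P, Z) = 1/(Z + 1) = 1/(1 + Z))
t(f) = 6 - 3*f
40 + t(V(-5, W(-5)))*(-61) = 40 + (6 - 3/(1 + (½)/(-5)))*(-61) = 40 + (6 - 3/(1 + (½)*(-⅕)))*(-61) = 40 + (6 - 3/(1 - ⅒))*(-61) = 40 + (6 - 3/9/10)*(-61) = 40 + (6 - 3*10/9)*(-61) = 40 + (6 - 10/3)*(-61) = 40 + (8/3)*(-61) = 40 - 488/3 = -368/3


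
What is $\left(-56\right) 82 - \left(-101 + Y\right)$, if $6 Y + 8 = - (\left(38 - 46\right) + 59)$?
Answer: $- \frac{26887}{6} \approx -4481.2$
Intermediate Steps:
$Y = - \frac{59}{6}$ ($Y = - \frac{4}{3} + \frac{\left(-1\right) \left(\left(38 - 46\right) + 59\right)}{6} = - \frac{4}{3} + \frac{\left(-1\right) \left(-8 + 59\right)}{6} = - \frac{4}{3} + \frac{\left(-1\right) 51}{6} = - \frac{4}{3} + \frac{1}{6} \left(-51\right) = - \frac{4}{3} - \frac{17}{2} = - \frac{59}{6} \approx -9.8333$)
$\left(-56\right) 82 - \left(-101 + Y\right) = \left(-56\right) 82 + \left(101 - - \frac{59}{6}\right) = -4592 + \left(101 + \frac{59}{6}\right) = -4592 + \frac{665}{6} = - \frac{26887}{6}$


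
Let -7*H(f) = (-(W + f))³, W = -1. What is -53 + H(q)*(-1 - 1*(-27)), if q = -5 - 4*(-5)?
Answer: 10139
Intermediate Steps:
q = 15 (q = -5 + 20 = 15)
H(f) = -(1 - f)³/7 (H(f) = -(-(-1 + f)³)/7 = -(1 - f)³/7)
-53 + H(q)*(-1 - 1*(-27)) = -53 + ((-1 + 15)³/7)*(-1 - 1*(-27)) = -53 + ((⅐)*14³)*(-1 + 27) = -53 + ((⅐)*2744)*26 = -53 + 392*26 = -53 + 10192 = 10139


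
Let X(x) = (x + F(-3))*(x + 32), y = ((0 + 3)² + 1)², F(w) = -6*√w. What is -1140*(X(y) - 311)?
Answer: -14693460 + 902880*I*√3 ≈ -1.4693e+7 + 1.5638e+6*I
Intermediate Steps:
y = 100 (y = (3² + 1)² = (9 + 1)² = 10² = 100)
X(x) = (32 + x)*(x - 6*I*√3) (X(x) = (x - 6*I*√3)*(x + 32) = (x - 6*I*√3)*(32 + x) = (32 + x)*(x - 6*I*√3))
-1140*(X(y) - 311) = -1140*((100² + 32*100 - 192*I*√3 - 6*I*100*√3) - 311) = -1140*((10000 + 3200 - 192*I*√3 - 600*I*√3) - 311) = -1140*((13200 - 792*I*√3) - 311) = -1140*(12889 - 792*I*√3) = -14693460 + 902880*I*√3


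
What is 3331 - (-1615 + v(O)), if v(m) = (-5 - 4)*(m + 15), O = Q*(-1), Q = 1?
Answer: 5072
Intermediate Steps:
O = -1 (O = 1*(-1) = -1)
v(m) = -135 - 9*m (v(m) = -9*(15 + m) = -135 - 9*m)
3331 - (-1615 + v(O)) = 3331 - (-1615 + (-135 - 9*(-1))) = 3331 - (-1615 + (-135 + 9)) = 3331 - (-1615 - 126) = 3331 - 1*(-1741) = 3331 + 1741 = 5072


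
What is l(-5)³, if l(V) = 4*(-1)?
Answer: -64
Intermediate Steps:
l(V) = -4
l(-5)³ = (-4)³ = -64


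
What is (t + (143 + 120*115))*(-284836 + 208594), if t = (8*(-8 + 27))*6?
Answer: -1132574910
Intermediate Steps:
t = 912 (t = (8*19)*6 = 152*6 = 912)
(t + (143 + 120*115))*(-284836 + 208594) = (912 + (143 + 120*115))*(-284836 + 208594) = (912 + (143 + 13800))*(-76242) = (912 + 13943)*(-76242) = 14855*(-76242) = -1132574910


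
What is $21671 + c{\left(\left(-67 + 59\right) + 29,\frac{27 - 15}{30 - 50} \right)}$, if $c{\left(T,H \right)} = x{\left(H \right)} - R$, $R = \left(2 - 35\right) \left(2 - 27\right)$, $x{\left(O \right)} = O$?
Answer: $\frac{104227}{5} \approx 20845.0$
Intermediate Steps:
$R = 825$ ($R = \left(-33\right) \left(-25\right) = 825$)
$c{\left(T,H \right)} = -825 + H$ ($c{\left(T,H \right)} = H - 825 = -825 + H$)
$21671 + c{\left(\left(-67 + 59\right) + 29,\frac{27 - 15}{30 - 50} \right)} = 21671 - \left(825 - \frac{27 - 15}{30 - 50}\right) = 21671 - \left(825 - \frac{12}{-20}\right) = 21671 + \left(-825 + 12 \left(- \frac{1}{20}\right)\right) = 21671 - \frac{4128}{5} = \frac{104227}{5}$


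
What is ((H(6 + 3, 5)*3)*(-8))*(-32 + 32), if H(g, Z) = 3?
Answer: 0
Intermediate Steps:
((H(6 + 3, 5)*3)*(-8))*(-32 + 32) = ((3*3)*(-8))*(-32 + 32) = (9*(-8))*0 = -72*0 = 0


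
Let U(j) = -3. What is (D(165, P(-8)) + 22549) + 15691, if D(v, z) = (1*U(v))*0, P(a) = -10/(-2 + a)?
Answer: 38240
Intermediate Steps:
D(v, z) = 0 (D(v, z) = (1*(-3))*0 = -3*0 = 0)
(D(165, P(-8)) + 22549) + 15691 = (0 + 22549) + 15691 = 22549 + 15691 = 38240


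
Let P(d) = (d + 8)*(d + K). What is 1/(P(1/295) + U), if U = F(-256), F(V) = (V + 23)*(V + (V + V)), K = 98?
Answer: 87025/15640860471 ≈ 5.5640e-6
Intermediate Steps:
P(d) = (8 + d)*(98 + d) (P(d) = (d + 8)*(d + 98) = (8 + d)*(98 + d))
F(V) = 3*V*(23 + V) (F(V) = (23 + V)*(V + 2*V) = (23 + V)*(3*V) = 3*V*(23 + V))
U = 178944 (U = 3*(-256)*(23 - 256) = 3*(-256)*(-233) = 178944)
1/(P(1/295) + U) = 1/((784 + (1/295)² + 106/295) + 178944) = 1/((784 + (1/295)² + 106*(1/295)) + 178944) = 1/((784 + 1/87025 + 106/295) + 178944) = 1/(68258871/87025 + 178944) = 1/(15640860471/87025) = 87025/15640860471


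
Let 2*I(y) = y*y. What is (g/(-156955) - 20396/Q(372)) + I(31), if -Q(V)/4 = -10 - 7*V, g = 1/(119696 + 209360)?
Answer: 32303329500797413/67502608715360 ≈ 478.55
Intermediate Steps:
g = 1/329056 ≈ 3.0390e-6
Q(V) = 40 + 28*V (Q(V) = -4*(-10 - 7*V) = 40 + 28*V)
I(y) = y²/2 (I(y) = (y*y)/2 = y²/2)
(g/(-156955) - 20396/Q(372)) + I(31) = ((1/329056)/(-156955) - 20396/(40 + 28*372)) + (½)*31² = ((1/329056)*(-1/156955) - 20396/(40 + 10416)) + (½)*961 = (-1/51646984480 - 20396/10456) + 961/2 = (-1/51646984480 - 20396*1/10456) + 961/2 = (-1/51646984480 - 5099/2614) + 961/2 = -131673986933067/67502608715360 + 961/2 = 32303329500797413/67502608715360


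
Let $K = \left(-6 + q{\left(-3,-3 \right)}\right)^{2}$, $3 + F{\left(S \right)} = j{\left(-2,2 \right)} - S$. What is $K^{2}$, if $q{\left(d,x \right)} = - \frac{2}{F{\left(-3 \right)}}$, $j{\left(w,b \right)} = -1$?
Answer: $256$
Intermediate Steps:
$F{\left(S \right)} = -4 - S$ ($F{\left(S \right)} = -3 - \left(1 + S\right) = -4 - S$)
$q{\left(d,x \right)} = 2$ ($q{\left(d,x \right)} = - \frac{2}{-4 - -3} = - \frac{2}{-4 + 3} = - \frac{2}{-1} = \left(-2\right) \left(-1\right) = 2$)
$K = 16$ ($K = \left(-6 + 2\right)^{2} = \left(-4\right)^{2} = 16$)
$K^{2} = 16^{2} = 256$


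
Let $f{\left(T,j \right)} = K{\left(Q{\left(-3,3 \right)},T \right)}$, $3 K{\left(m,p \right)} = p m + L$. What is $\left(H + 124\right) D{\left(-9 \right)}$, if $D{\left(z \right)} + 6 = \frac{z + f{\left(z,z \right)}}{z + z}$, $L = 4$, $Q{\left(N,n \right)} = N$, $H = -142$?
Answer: $\frac{328}{3} \approx 109.33$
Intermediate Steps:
$K{\left(m,p \right)} = \frac{4}{3} + \frac{m p}{3}$ ($K{\left(m,p \right)} = \frac{p m + 4}{3} = \frac{m p + 4}{3} = \frac{4 + m p}{3} = \frac{4}{3} + \frac{m p}{3}$)
$f{\left(T,j \right)} = \frac{4}{3} - T$ ($f{\left(T,j \right)} = \frac{4}{3} + \frac{1}{3} \left(-3\right) T = \frac{4}{3} - T$)
$D{\left(z \right)} = -6 + \frac{2}{3 z}$ ($D{\left(z \right)} = -6 + \frac{z - \left(- \frac{4}{3} + z\right)}{z + z} = -6 + \frac{4}{3 \cdot 2 z} = -6 + \frac{4 \frac{1}{2 z}}{3} = -6 + \frac{2}{3 z}$)
$\left(H + 124\right) D{\left(-9 \right)} = \left(-142 + 124\right) \left(-6 + \frac{2}{3 \left(-9\right)}\right) = - 18 \left(-6 + \frac{2}{3} \left(- \frac{1}{9}\right)\right) = - 18 \left(-6 - \frac{2}{27}\right) = \left(-18\right) \left(- \frac{164}{27}\right) = \frac{328}{3}$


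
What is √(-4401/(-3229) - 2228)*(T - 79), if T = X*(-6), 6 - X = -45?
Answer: -385*I*√23215899719/3229 ≈ -18167.0*I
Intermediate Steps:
X = 51 (X = 6 - 1*(-45) = 6 + 45 = 51)
T = -306 (T = 51*(-6) = -306)
√(-4401/(-3229) - 2228)*(T - 79) = √(-4401/(-3229) - 2228)*(-306 - 79) = √(-4401*(-1/3229) - 2228)*(-385) = √(4401/3229 - 2228)*(-385) = √(-7189811/3229)*(-385) = (I*√23215899719/3229)*(-385) = -385*I*√23215899719/3229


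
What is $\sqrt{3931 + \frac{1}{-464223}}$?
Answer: $\frac{2 \sqrt{211785566971119}}{464223} \approx 62.698$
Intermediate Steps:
$\sqrt{3931 + \frac{1}{-464223}} = \sqrt{3931 - \frac{1}{464223}} = \sqrt{\frac{1824860612}{464223}} = \frac{2 \sqrt{211785566971119}}{464223}$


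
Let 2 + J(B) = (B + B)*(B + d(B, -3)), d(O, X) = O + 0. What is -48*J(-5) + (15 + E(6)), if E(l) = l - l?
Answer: -4689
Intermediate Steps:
d(O, X) = O
E(l) = 0
J(B) = -2 + 4*B² (J(B) = -2 + (B + B)*(B + B) = -2 + (2*B)*(2*B) = -2 + 4*B²)
-48*J(-5) + (15 + E(6)) = -48*(-2 + 4*(-5)²) + (15 + 0) = -48*(-2 + 4*25) + 15 = -48*(-2 + 100) + 15 = -48*98 + 15 = -4704 + 15 = -4689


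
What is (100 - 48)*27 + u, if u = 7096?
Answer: 8500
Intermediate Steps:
(100 - 48)*27 + u = (100 - 48)*27 + 7096 = 52*27 + 7096 = 1404 + 7096 = 8500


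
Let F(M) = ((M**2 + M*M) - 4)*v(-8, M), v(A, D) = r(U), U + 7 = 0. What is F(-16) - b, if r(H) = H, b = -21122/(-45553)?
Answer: -162007590/45553 ≈ -3556.5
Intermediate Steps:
b = 21122/45553 (b = -21122*(-1/45553) = 21122/45553 ≈ 0.46368)
U = -7 (U = -7 + 0 = -7)
v(A, D) = -7
F(M) = 28 - 14*M**2 (F(M) = ((M**2 + M*M) - 4)*(-7) = ((M**2 + M**2) - 4)*(-7) = (2*M**2 - 4)*(-7) = (-4 + 2*M**2)*(-7) = 28 - 14*M**2)
F(-16) - b = (28 - 14*(-16)**2) - 1*21122/45553 = (28 - 14*256) - 21122/45553 = (28 - 3584) - 21122/45553 = -3556 - 21122/45553 = -162007590/45553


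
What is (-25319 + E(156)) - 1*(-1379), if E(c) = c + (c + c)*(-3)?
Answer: -24720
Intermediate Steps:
E(c) = -5*c (E(c) = c + (2*c)*(-3) = c - 6*c = -5*c)
(-25319 + E(156)) - 1*(-1379) = (-25319 - 5*156) - 1*(-1379) = (-25319 - 780) + 1379 = -26099 + 1379 = -24720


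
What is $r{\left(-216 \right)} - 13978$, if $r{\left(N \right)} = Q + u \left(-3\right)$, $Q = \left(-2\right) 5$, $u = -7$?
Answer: $-13967$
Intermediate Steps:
$Q = -10$
$r{\left(N \right)} = 11$ ($r{\left(N \right)} = -10 - -21 = -10 + 21 = 11$)
$r{\left(-216 \right)} - 13978 = 11 - 13978 = -13967$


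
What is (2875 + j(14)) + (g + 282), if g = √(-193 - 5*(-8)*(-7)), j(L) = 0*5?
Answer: 3157 + I*√473 ≈ 3157.0 + 21.749*I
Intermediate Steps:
j(L) = 0
g = I*√473 (g = √(-193 + 40*(-7)) = √(-193 - 280) = √(-473) = I*√473 ≈ 21.749*I)
(2875 + j(14)) + (g + 282) = (2875 + 0) + (I*√473 + 282) = 2875 + (282 + I*√473) = 3157 + I*√473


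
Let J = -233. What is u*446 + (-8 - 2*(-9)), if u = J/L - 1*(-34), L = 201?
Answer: 2946056/201 ≈ 14657.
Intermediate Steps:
u = 6601/201 (u = -233/201 - 1*(-34) = -233*1/201 + 34 = -233/201 + 34 = 6601/201 ≈ 32.841)
u*446 + (-8 - 2*(-9)) = (6601/201)*446 + (-8 - 2*(-9)) = 2944046/201 + (-8 + 18) = 2944046/201 + 10 = 2946056/201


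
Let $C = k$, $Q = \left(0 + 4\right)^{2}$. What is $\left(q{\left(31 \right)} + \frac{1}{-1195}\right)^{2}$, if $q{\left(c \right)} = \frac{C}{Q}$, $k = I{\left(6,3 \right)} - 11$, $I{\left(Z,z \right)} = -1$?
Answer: $\frac{12880921}{22848400} \approx 0.56376$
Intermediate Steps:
$Q = 16$ ($Q = 4^{2} = 16$)
$k = -12$ ($k = -1 - 11 = -12$)
$C = -12$
$q{\left(c \right)} = - \frac{3}{4}$ ($q{\left(c \right)} = - \frac{12}{16} = \left(-12\right) \frac{1}{16} = - \frac{3}{4}$)
$\left(q{\left(31 \right)} + \frac{1}{-1195}\right)^{2} = \left(- \frac{3}{4} + \frac{1}{-1195}\right)^{2} = \left(- \frac{3}{4} - \frac{1}{1195}\right)^{2} = \left(- \frac{3589}{4780}\right)^{2} = \frac{12880921}{22848400}$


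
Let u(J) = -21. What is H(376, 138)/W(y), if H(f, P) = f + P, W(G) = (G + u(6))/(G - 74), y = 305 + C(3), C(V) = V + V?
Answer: 60909/145 ≈ 420.06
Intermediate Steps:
C(V) = 2*V
y = 311 (y = 305 + 2*3 = 305 + 6 = 311)
W(G) = (-21 + G)/(-74 + G) (W(G) = (G - 21)/(G - 74) = (-21 + G)/(-74 + G))
H(f, P) = P + f
H(376, 138)/W(y) = (138 + 376)/(((-21 + 311)/(-74 + 311))) = 514/((290/237)) = 514/(((1/237)*290)) = 514/(290/237) = 514*(237/290) = 60909/145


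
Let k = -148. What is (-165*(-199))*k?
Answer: -4859580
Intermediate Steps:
(-165*(-199))*k = -165*(-199)*(-148) = 32835*(-148) = -4859580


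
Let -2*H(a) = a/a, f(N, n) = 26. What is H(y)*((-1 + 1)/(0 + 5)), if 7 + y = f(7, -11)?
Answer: 0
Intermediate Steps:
y = 19 (y = -7 + 26 = 19)
H(a) = -½ (H(a) = -a/(2*a) = -½*1 = -½)
H(y)*((-1 + 1)/(0 + 5)) = -(-1 + 1)/(2*(0 + 5)) = -0/5 = -½*0 = 0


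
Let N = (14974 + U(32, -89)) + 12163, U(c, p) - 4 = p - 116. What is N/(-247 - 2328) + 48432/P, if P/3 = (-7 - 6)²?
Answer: 37018616/435175 ≈ 85.066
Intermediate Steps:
U(c, p) = -112 + p (U(c, p) = 4 + (p - 116) = 4 + (-116 + p) = -112 + p)
N = 26936 (N = (14974 + (-112 - 89)) + 12163 = (14974 - 201) + 12163 = 14773 + 12163 = 26936)
P = 507 (P = 3*(-7 - 6)² = 3*(-13)² = 3*169 = 507)
N/(-247 - 2328) + 48432/P = 26936/(-247 - 2328) + 48432/507 = 26936/(-2575) + 48432*(1/507) = 26936*(-1/2575) + 16144/169 = -26936/2575 + 16144/169 = 37018616/435175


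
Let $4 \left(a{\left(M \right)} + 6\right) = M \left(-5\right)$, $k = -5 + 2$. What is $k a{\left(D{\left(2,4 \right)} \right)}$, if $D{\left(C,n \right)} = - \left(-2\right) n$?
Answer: $48$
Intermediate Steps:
$D{\left(C,n \right)} = 2 n$
$k = -3$
$a{\left(M \right)} = -6 - \frac{5 M}{4}$ ($a{\left(M \right)} = -6 + \frac{M \left(-5\right)}{4} = -6 + \frac{\left(-5\right) M}{4} = -6 - \frac{5 M}{4}$)
$k a{\left(D{\left(2,4 \right)} \right)} = - 3 \left(-6 - \frac{5 \cdot 2 \cdot 4}{4}\right) = - 3 \left(-6 - 10\right) = \left(-3\right) \left(-16\right) = 48$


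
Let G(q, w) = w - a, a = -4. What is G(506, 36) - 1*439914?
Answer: -439874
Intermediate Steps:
G(q, w) = 4 + w (G(q, w) = w - 1*(-4) = w + 4 = 4 + w)
G(506, 36) - 1*439914 = (4 + 36) - 1*439914 = 40 - 439914 = -439874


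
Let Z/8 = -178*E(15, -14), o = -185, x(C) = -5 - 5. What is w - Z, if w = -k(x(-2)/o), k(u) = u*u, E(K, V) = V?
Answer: -27292388/1369 ≈ -19936.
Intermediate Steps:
x(C) = -10
k(u) = u**2
Z = 19936 (Z = 8*(-178*(-14)) = 8*(-1*(-2492)) = 8*2492 = 19936)
w = -4/1369 (w = -(-10/(-185))**2 = -(-10*(-1/185))**2 = -(2/37)**2 = -1*4/1369 = -4/1369 ≈ -0.0029218)
w - Z = -4/1369 - 1*19936 = -4/1369 - 19936 = -27292388/1369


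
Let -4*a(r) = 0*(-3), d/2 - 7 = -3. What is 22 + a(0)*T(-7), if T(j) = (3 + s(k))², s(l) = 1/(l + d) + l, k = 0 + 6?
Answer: 22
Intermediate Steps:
d = 8 (d = 14 + 2*(-3) = 14 - 6 = 8)
k = 6
s(l) = l + 1/(8 + l) (s(l) = 1/(l + 8) + l = 1/(8 + l) + l = l + 1/(8 + l))
T(j) = 16129/196 (T(j) = (3 + (1 + 6² + 8*6)/(8 + 6))² = (3 + (1 + 36 + 48)/14)² = (3 + (1/14)*85)² = (3 + 85/14)² = (127/14)² = 16129/196)
a(r) = 0 (a(r) = -0*(-3) = -¼*0 = 0)
22 + a(0)*T(-7) = 22 + 0*(16129/196) = 22 + 0 = 22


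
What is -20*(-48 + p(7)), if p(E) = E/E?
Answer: 940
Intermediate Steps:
p(E) = 1
-20*(-48 + p(7)) = -20*(-48 + 1) = -20*(-47) = 940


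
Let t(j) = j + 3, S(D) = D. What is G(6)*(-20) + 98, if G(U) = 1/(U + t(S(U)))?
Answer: 290/3 ≈ 96.667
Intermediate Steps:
t(j) = 3 + j
G(U) = 1/(3 + 2*U) (G(U) = 1/(U + (3 + U)) = 1/(3 + 2*U))
G(6)*(-20) + 98 = -20/(3 + 2*6) + 98 = -20/(3 + 12) + 98 = -20/15 + 98 = (1/15)*(-20) + 98 = -4/3 + 98 = 290/3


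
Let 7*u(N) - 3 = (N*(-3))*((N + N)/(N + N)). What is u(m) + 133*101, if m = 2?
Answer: 94028/7 ≈ 13433.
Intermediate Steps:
u(N) = 3/7 - 3*N/7 (u(N) = 3/7 + ((N*(-3))*((N + N)/(N + N)))/7 = 3/7 + ((-3*N)*((2*N)/((2*N))))/7 = 3/7 + ((-3*N)*((2*N)*(1/(2*N))))/7 = 3/7 + (-3*N*1)/7 = 3/7 + (-3*N)/7 = 3/7 - 3*N/7)
u(m) + 133*101 = (3/7 - 3/7*2) + 133*101 = (3/7 - 6/7) + 13433 = -3/7 + 13433 = 94028/7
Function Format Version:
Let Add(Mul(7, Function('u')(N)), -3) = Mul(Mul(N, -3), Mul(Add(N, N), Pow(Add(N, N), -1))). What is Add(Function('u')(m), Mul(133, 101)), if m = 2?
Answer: Rational(94028, 7) ≈ 13433.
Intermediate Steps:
Function('u')(N) = Add(Rational(3, 7), Mul(Rational(-3, 7), N)) (Function('u')(N) = Add(Rational(3, 7), Mul(Rational(1, 7), Mul(Mul(N, -3), Mul(Add(N, N), Pow(Add(N, N), -1))))) = Add(Rational(3, 7), Mul(Rational(1, 7), Mul(Mul(-3, N), Mul(Mul(2, N), Pow(Mul(2, N), -1))))) = Add(Rational(3, 7), Mul(Rational(1, 7), Mul(Mul(-3, N), Mul(Mul(2, N), Mul(Rational(1, 2), Pow(N, -1)))))) = Add(Rational(3, 7), Mul(Rational(1, 7), Mul(Mul(-3, N), 1))) = Add(Rational(3, 7), Mul(Rational(1, 7), Mul(-3, N))) = Add(Rational(3, 7), Mul(Rational(-3, 7), N)))
Add(Function('u')(m), Mul(133, 101)) = Add(Add(Rational(3, 7), Mul(Rational(-3, 7), 2)), Mul(133, 101)) = Add(Add(Rational(3, 7), Rational(-6, 7)), 13433) = Add(Rational(-3, 7), 13433) = Rational(94028, 7)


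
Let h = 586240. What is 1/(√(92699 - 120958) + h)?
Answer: 586240/343677365859 - I*√28259/343677365859 ≈ 1.7058e-6 - 4.8913e-10*I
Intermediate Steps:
1/(√(92699 - 120958) + h) = 1/(√(92699 - 120958) + 586240) = 1/(√(-28259) + 586240) = 1/(I*√28259 + 586240) = 1/(586240 + I*√28259)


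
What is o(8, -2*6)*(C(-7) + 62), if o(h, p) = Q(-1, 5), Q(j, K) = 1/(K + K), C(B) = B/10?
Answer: 613/100 ≈ 6.1300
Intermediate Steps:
C(B) = B/10 (C(B) = B*(⅒) = B/10)
Q(j, K) = 1/(2*K)
o(h, p) = ⅒ (o(h, p) = (½)/5 = (½)*(⅕) = ⅒)
o(8, -2*6)*(C(-7) + 62) = ((⅒)*(-7) + 62)/10 = (-7/10 + 62)/10 = (⅒)*(613/10) = 613/100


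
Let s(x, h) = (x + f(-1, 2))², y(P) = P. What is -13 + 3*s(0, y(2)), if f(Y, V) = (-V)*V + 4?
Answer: -13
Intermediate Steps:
f(Y, V) = 4 - V² (f(Y, V) = -V² + 4 = 4 - V²)
s(x, h) = x² (s(x, h) = (x + (4 - 1*2²))² = (x + (4 - 1*4))² = (x + (4 - 4))² = (x + 0)² = x²)
-13 + 3*s(0, y(2)) = -13 + 3*0² = -13 + 3*0 = -13 + 0 = -13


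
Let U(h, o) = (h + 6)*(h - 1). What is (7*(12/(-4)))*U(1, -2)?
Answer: 0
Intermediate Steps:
U(h, o) = (-1 + h)*(6 + h) (U(h, o) = (6 + h)*(-1 + h) = (-1 + h)*(6 + h))
(7*(12/(-4)))*U(1, -2) = (7*(12/(-4)))*(-6 + 1**2 + 5*1) = (7*(12*(-1/4)))*(-6 + 1 + 5) = (7*(-3))*0 = -21*0 = 0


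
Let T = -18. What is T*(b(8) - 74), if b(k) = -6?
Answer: 1440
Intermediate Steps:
T*(b(8) - 74) = -18*(-6 - 74) = -18*(-80) = 1440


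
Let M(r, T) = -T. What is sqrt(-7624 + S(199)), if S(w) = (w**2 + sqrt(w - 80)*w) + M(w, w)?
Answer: sqrt(31778 + 199*sqrt(119)) ≈ 184.25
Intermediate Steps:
S(w) = w**2 - w + w*sqrt(-80 + w) (S(w) = (w**2 + sqrt(w - 80)*w) - w = (w**2 + sqrt(-80 + w)*w) - w = (w**2 + w*sqrt(-80 + w)) - w = w**2 - w + w*sqrt(-80 + w))
sqrt(-7624 + S(199)) = sqrt(-7624 + 199*(-1 + 199 + sqrt(-80 + 199))) = sqrt(-7624 + 199*(-1 + 199 + sqrt(119))) = sqrt(-7624 + 199*(198 + sqrt(119))) = sqrt(-7624 + (39402 + 199*sqrt(119))) = sqrt(31778 + 199*sqrt(119))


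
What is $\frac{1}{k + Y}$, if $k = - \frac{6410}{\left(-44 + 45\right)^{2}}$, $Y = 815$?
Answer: $- \frac{1}{5595} \approx -0.00017873$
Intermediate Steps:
$k = -6410$ ($k = - \frac{6410}{1^{2}} = - \frac{6410}{1} = \left(-6410\right) 1 = -6410$)
$\frac{1}{k + Y} = \frac{1}{-6410 + 815} = \frac{1}{-5595} = - \frac{1}{5595}$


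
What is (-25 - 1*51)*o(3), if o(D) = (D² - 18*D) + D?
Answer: 3192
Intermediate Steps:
o(D) = D² - 17*D
(-25 - 1*51)*o(3) = (-25 - 1*51)*(3*(-17 + 3)) = (-25 - 51)*(3*(-14)) = -76*(-42) = 3192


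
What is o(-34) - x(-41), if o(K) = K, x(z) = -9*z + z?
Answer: -362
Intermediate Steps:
x(z) = -8*z
o(-34) - x(-41) = -34 - (-8)*(-41) = -34 - 1*328 = -34 - 328 = -362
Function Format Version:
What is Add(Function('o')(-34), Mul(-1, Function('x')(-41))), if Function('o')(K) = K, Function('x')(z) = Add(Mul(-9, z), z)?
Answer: -362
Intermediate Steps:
Function('x')(z) = Mul(-8, z)
Add(Function('o')(-34), Mul(-1, Function('x')(-41))) = Add(-34, Mul(-1, Mul(-8, -41))) = Add(-34, Mul(-1, 328)) = Add(-34, -328) = -362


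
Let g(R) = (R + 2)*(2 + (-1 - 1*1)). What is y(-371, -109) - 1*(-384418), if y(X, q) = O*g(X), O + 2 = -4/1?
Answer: 384418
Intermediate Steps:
O = -6 (O = -2 - 4/1 = -2 - 4*1 = -2 - 4 = -6)
g(R) = 0 (g(R) = (2 + R)*(2 + (-1 - 1)) = (2 + R)*(2 - 2) = (2 + R)*0 = 0)
y(X, q) = 0 (y(X, q) = -6*0 = 0)
y(-371, -109) - 1*(-384418) = 0 - 1*(-384418) = 0 + 384418 = 384418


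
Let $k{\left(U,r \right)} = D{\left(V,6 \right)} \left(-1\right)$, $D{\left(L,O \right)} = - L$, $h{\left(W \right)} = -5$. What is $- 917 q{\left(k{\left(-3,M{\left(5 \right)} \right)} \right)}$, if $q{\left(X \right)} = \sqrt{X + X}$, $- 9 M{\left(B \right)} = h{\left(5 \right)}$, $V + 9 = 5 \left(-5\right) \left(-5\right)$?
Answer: $- 1834 \sqrt{58} \approx -13967.0$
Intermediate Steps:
$V = 116$ ($V = -9 + 5 \left(-5\right) \left(-5\right) = -9 - -125 = -9 + 125 = 116$)
$M{\left(B \right)} = \frac{5}{9}$ ($M{\left(B \right)} = \left(- \frac{1}{9}\right) \left(-5\right) = \frac{5}{9}$)
$k{\left(U,r \right)} = 116$ ($k{\left(U,r \right)} = \left(-1\right) 116 \left(-1\right) = \left(-116\right) \left(-1\right) = 116$)
$q{\left(X \right)} = \sqrt{2} \sqrt{X}$ ($q{\left(X \right)} = \sqrt{2 X} = \sqrt{2} \sqrt{X}$)
$- 917 q{\left(k{\left(-3,M{\left(5 \right)} \right)} \right)} = - 917 \sqrt{2} \sqrt{116} = - 917 \sqrt{2} \cdot 2 \sqrt{29} = - 917 \cdot 2 \sqrt{58} = - 1834 \sqrt{58}$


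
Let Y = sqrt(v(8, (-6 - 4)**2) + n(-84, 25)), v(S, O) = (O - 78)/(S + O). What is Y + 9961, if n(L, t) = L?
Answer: 9961 + 5*I*sqrt(1086)/18 ≈ 9961.0 + 9.154*I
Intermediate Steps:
v(S, O) = (-78 + O)/(O + S)
Y = 5*I*sqrt(1086)/18 (Y = sqrt((-78 + (-6 - 4)**2)/((-6 - 4)**2 + 8) - 84) = sqrt((-78 + (-10)**2)/((-10)**2 + 8) - 84) = sqrt((-78 + 100)/(100 + 8) - 84) = sqrt(22/108 - 84) = sqrt((1/108)*22 - 84) = sqrt(11/54 - 84) = sqrt(-4525/54) = 5*I*sqrt(1086)/18 ≈ 9.154*I)
Y + 9961 = 5*I*sqrt(1086)/18 + 9961 = 9961 + 5*I*sqrt(1086)/18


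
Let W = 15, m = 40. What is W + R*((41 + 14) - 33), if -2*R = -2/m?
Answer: 311/20 ≈ 15.550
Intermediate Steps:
R = 1/40 (R = -(-1)/40 = -1/2*(-1/20) = 1/40 ≈ 0.025000)
W + R*((41 + 14) - 33) = 15 + ((41 + 14) - 33)/40 = 15 + (55 - 33)/40 = 15 + (1/40)*22 = 15 + 11/20 = 311/20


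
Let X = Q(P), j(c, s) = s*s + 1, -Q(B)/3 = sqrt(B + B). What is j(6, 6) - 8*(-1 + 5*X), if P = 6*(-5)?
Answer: 45 + 240*I*sqrt(15) ≈ 45.0 + 929.52*I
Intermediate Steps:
P = -30
Q(B) = -3*sqrt(2)*sqrt(B) (Q(B) = -3*sqrt(B + B) = -3*sqrt(2)*sqrt(B))
j(c, s) = 1 + s**2 (j(c, s) = s**2 + 1 = 1 + s**2)
X = -6*I*sqrt(15) (X = -3*sqrt(2)*sqrt(-30) = -3*sqrt(2)*I*sqrt(30) = -6*I*sqrt(15) ≈ -23.238*I)
j(6, 6) - 8*(-1 + 5*X) = (1 + 6**2) - 8*(-1 + 5*(-6*I*sqrt(15))) = (1 + 36) - 8*(-1 - 30*I*sqrt(15)) = 37 + (8 + 240*I*sqrt(15)) = 45 + 240*I*sqrt(15)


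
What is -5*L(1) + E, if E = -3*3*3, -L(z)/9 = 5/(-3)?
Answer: -102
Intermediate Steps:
L(z) = 15 (L(z) = -45/(-3) = -45*(-1)/3 = -9*(-5/3) = 15)
E = -27 (E = -9*3 = -27)
-5*L(1) + E = -5*15 - 27 = -75 - 27 = -102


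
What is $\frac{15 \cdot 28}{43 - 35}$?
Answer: $\frac{105}{2} \approx 52.5$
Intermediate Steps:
$\frac{15 \cdot 28}{43 - 35} = \frac{420}{8} = 420 \cdot \frac{1}{8} = \frac{105}{2}$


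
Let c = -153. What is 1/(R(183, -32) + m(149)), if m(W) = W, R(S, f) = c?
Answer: -¼ ≈ -0.25000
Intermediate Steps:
R(S, f) = -153
1/(R(183, -32) + m(149)) = 1/(-153 + 149) = 1/(-4) = -¼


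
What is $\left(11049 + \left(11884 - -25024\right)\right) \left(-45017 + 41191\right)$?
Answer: $-183483482$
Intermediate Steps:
$\left(11049 + \left(11884 - -25024\right)\right) \left(-45017 + 41191\right) = \left(11049 + \left(11884 + 25024\right)\right) \left(-3826\right) = \left(11049 + 36908\right) \left(-3826\right) = 47957 \left(-3826\right) = -183483482$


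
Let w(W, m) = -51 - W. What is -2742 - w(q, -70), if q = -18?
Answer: -2709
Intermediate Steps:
-2742 - w(q, -70) = -2742 - (-51 - 1*(-18)) = -2742 - (-51 + 18) = -2742 - 1*(-33) = -2742 + 33 = -2709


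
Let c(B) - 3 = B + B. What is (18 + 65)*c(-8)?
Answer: -1079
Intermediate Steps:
c(B) = 3 + 2*B (c(B) = 3 + (B + B) = 3 + 2*B)
(18 + 65)*c(-8) = (18 + 65)*(3 + 2*(-8)) = 83*(3 - 16) = 83*(-13) = -1079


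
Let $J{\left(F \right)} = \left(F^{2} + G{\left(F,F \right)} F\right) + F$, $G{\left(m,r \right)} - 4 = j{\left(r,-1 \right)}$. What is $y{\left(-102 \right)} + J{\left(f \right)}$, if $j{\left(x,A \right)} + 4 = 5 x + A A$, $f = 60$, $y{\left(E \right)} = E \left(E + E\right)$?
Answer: $42528$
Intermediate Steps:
$y{\left(E \right)} = 2 E^{2}$ ($y{\left(E \right)} = E 2 E = 2 E^{2}$)
$j{\left(x,A \right)} = -4 + A^{2} + 5 x$ ($j{\left(x,A \right)} = -4 + \left(5 x + A A\right) = -4 + \left(5 x + A^{2}\right) = -4 + \left(A^{2} + 5 x\right) = -4 + A^{2} + 5 x$)
$G{\left(m,r \right)} = 1 + 5 r$ ($G{\left(m,r \right)} = 4 + \left(-4 + \left(-1\right)^{2} + 5 r\right) = 4 + \left(-4 + 1 + 5 r\right) = 4 + \left(-3 + 5 r\right) = 1 + 5 r$)
$J{\left(F \right)} = F + F^{2} + F \left(1 + 5 F\right)$ ($J{\left(F \right)} = \left(F^{2} + \left(1 + 5 F\right) F\right) + F = \left(F^{2} + F \left(1 + 5 F\right)\right) + F = F + F^{2} + F \left(1 + 5 F\right)$)
$y{\left(-102 \right)} + J{\left(f \right)} = 2 \left(-102\right)^{2} + 2 \cdot 60 \left(1 + 3 \cdot 60\right) = 2 \cdot 10404 + 2 \cdot 60 \left(1 + 180\right) = 20808 + 2 \cdot 60 \cdot 181 = 20808 + 21720 = 42528$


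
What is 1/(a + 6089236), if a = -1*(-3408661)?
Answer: 1/9497897 ≈ 1.0529e-7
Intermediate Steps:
a = 3408661
1/(a + 6089236) = 1/(3408661 + 6089236) = 1/9497897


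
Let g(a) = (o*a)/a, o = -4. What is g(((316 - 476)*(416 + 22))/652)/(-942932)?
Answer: 1/235733 ≈ 4.2421e-6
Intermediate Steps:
g(a) = -4 (g(a) = (-4*a)/a = -4)
g(((316 - 476)*(416 + 22))/652)/(-942932) = -4/(-942932) = -4*(-1/942932) = 1/235733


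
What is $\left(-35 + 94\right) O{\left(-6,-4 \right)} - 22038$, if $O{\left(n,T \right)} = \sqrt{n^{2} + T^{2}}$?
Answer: $-22038 + 118 \sqrt{13} \approx -21613.0$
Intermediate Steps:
$O{\left(n,T \right)} = \sqrt{T^{2} + n^{2}}$
$\left(-35 + 94\right) O{\left(-6,-4 \right)} - 22038 = \left(-35 + 94\right) \sqrt{\left(-4\right)^{2} + \left(-6\right)^{2}} - 22038 = 59 \sqrt{16 + 36} - 22038 = 59 \sqrt{52} - 22038 = 59 \cdot 2 \sqrt{13} - 22038 = 118 \sqrt{13} - 22038 = -22038 + 118 \sqrt{13}$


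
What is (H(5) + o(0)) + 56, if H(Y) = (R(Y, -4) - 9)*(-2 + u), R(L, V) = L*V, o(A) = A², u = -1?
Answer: 143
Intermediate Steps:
H(Y) = 27 + 12*Y (H(Y) = (Y*(-4) - 9)*(-2 - 1) = (-4*Y - 9)*(-3) = (-9 - 4*Y)*(-3) = 27 + 12*Y)
(H(5) + o(0)) + 56 = ((27 + 12*5) + 0²) + 56 = ((27 + 60) + 0) + 56 = (87 + 0) + 56 = 87 + 56 = 143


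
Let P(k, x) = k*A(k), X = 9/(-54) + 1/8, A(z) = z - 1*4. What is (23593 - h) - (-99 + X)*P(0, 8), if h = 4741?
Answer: 18852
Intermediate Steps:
A(z) = -4 + z (A(z) = z - 4 = -4 + z)
X = -1/24 (X = 9*(-1/54) + 1*(⅛) = -⅙ + ⅛ = -1/24 ≈ -0.041667)
P(k, x) = k*(-4 + k)
(23593 - h) - (-99 + X)*P(0, 8) = (23593 - 1*4741) - (-99 - 1/24)*0*(-4 + 0) = (23593 - 4741) - (-2377)*0*(-4)/24 = 18852 - (-2377)*0/24 = 18852 - 1*0 = 18852 + 0 = 18852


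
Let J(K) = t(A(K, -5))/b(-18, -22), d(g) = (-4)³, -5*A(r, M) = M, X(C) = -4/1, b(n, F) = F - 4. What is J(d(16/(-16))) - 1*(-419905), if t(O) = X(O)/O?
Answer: 5458767/13 ≈ 4.1991e+5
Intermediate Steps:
b(n, F) = -4 + F
X(C) = -4 (X(C) = -4*1 = -4)
A(r, M) = -M/5
t(O) = -4/O
d(g) = -64
J(K) = 2/13 (J(K) = (-4/((-⅕*(-5))))/(-4 - 22) = -4/1/(-26) = -4*1*(-1/26) = -4*(-1/26) = 2/13)
J(d(16/(-16))) - 1*(-419905) = 2/13 - 1*(-419905) = 2/13 + 419905 = 5458767/13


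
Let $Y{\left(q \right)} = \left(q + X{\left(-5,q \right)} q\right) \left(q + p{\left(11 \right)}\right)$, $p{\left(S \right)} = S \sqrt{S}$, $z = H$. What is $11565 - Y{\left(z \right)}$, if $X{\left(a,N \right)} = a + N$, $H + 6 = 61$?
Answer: $-142710 - 30855 \sqrt{11} \approx -2.4504 \cdot 10^{5}$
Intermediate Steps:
$H = 55$ ($H = -6 + 61 = 55$)
$z = 55$
$p{\left(S \right)} = S^{\frac{3}{2}}$
$X{\left(a,N \right)} = N + a$
$Y{\left(q \right)} = \left(q + 11 \sqrt{11}\right) \left(q + q \left(-5 + q\right)\right)$ ($Y{\left(q \right)} = \left(q + \left(q - 5\right) q\right) \left(q + 11^{\frac{3}{2}}\right) = \left(q + \left(-5 + q\right) q\right) \left(q + 11 \sqrt{11}\right) = \left(q + q \left(-5 + q\right)\right) \left(q + 11 \sqrt{11}\right) = \left(q + 11 \sqrt{11}\right) \left(q + q \left(-5 + q\right)\right)$)
$11565 - Y{\left(z \right)} = 11565 - 55 \left(55^{2} - 44 \sqrt{11} - 220 + 11 \cdot 55 \sqrt{11}\right) = 11565 - 55 \left(3025 - 44 \sqrt{11} - 220 + 605 \sqrt{11}\right) = 11565 - 55 \left(2805 + 561 \sqrt{11}\right) = 11565 - \left(154275 + 30855 \sqrt{11}\right) = -142710 - 30855 \sqrt{11}$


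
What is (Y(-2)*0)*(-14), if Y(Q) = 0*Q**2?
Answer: 0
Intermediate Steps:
Y(Q) = 0
(Y(-2)*0)*(-14) = (0*0)*(-14) = 0*(-14) = 0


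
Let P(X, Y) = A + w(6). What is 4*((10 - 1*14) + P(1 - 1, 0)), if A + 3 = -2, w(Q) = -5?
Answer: -56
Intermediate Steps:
A = -5 (A = -3 - 2 = -5)
P(X, Y) = -10 (P(X, Y) = -5 - 5 = -10)
4*((10 - 1*14) + P(1 - 1, 0)) = 4*((10 - 1*14) - 10) = 4*((10 - 14) - 10) = 4*(-4 - 10) = 4*(-14) = -56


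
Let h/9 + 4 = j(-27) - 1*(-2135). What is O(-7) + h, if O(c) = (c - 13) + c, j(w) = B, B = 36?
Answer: 19476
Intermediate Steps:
j(w) = 36
O(c) = -13 + 2*c (O(c) = (-13 + c) + c = -13 + 2*c)
h = 19503 (h = -36 + 9*(36 - 1*(-2135)) = -36 + 9*(36 + 2135) = -36 + 9*2171 = -36 + 19539 = 19503)
O(-7) + h = (-13 + 2*(-7)) + 19503 = (-13 - 14) + 19503 = -27 + 19503 = 19476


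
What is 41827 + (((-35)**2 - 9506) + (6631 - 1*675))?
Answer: 39502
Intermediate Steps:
41827 + (((-35)**2 - 9506) + (6631 - 1*675)) = 41827 + ((1225 - 9506) + (6631 - 675)) = 41827 + (-8281 + 5956) = 41827 - 2325 = 39502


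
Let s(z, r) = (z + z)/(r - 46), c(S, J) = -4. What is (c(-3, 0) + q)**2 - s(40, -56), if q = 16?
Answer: 7384/51 ≈ 144.78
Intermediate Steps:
s(z, r) = 2*z/(-46 + r) (s(z, r) = (2*z)/(-46 + r) = 2*z/(-46 + r))
(c(-3, 0) + q)**2 - s(40, -56) = (-4 + 16)**2 - 2*40/(-46 - 56) = 12**2 - 2*40/(-102) = 144 - 2*40*(-1)/102 = 144 - 1*(-40/51) = 144 + 40/51 = 7384/51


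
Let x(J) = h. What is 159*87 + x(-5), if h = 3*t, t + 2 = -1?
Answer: 13824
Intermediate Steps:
t = -3 (t = -2 - 1 = -3)
h = -9 (h = 3*(-3) = -9)
x(J) = -9
159*87 + x(-5) = 159*87 - 9 = 13833 - 9 = 13824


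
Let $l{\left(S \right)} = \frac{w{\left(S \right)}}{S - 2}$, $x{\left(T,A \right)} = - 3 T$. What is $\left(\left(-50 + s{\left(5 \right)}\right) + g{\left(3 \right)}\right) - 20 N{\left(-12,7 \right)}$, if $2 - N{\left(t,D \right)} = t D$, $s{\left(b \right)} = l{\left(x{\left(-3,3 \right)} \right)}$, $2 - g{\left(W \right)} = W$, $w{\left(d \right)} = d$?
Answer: $- \frac{12388}{7} \approx -1769.7$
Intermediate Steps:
$g{\left(W \right)} = 2 - W$
$l{\left(S \right)} = \frac{S}{-2 + S}$ ($l{\left(S \right)} = \frac{S}{S - 2} = \frac{S}{-2 + S}$)
$s{\left(b \right)} = \frac{9}{7}$ ($s{\left(b \right)} = \frac{\left(-3\right) \left(-3\right)}{-2 - -9} = \frac{9}{-2 + 9} = \frac{9}{7}$)
$N{\left(t,D \right)} = 2 - D t$ ($N{\left(t,D \right)} = 2 - t D = 2 - D t$)
$\left(\left(-50 + s{\left(5 \right)}\right) + g{\left(3 \right)}\right) - 20 N{\left(-12,7 \right)} = \left(\left(-50 + \frac{9}{7}\right) + \left(2 - 3\right)\right) - 20 \left(2 - 7 \left(-12\right)\right) = \left(- \frac{341}{7} + \left(2 - 3\right)\right) - 20 \left(2 + 84\right) = \left(- \frac{341}{7} - 1\right) - 1720 = - \frac{348}{7} - 1720 = - \frac{12388}{7}$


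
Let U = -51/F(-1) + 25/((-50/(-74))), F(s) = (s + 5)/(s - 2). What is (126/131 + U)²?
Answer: 1594804225/274576 ≈ 5808.2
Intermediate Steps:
F(s) = (5 + s)/(-2 + s)
U = 301/4 (U = -51*(-2 - 1)/(5 - 1) + 25/((-50/(-74))) = -51/(4/(-3)) + 25/((-50*(-1/74))) = -51/((-⅓*4)) + 25/(25/37) = -51/(-4/3) + 25*(37/25) = -51*(-¾) + 37 = 153/4 + 37 = 301/4 ≈ 75.250)
(126/131 + U)² = (126/131 + 301/4)² = (39935/524)² = 1594804225/274576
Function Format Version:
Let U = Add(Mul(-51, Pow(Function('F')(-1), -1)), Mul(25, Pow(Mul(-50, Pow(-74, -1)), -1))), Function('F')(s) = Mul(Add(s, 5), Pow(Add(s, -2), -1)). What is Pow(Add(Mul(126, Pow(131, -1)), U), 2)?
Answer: Rational(1594804225, 274576) ≈ 5808.2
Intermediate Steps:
Function('F')(s) = Mul(Pow(Add(-2, s), -1), Add(5, s)) (Function('F')(s) = Mul(Add(5, s), Pow(Add(-2, s), -1)) = Mul(Pow(Add(-2, s), -1), Add(5, s)))
U = Rational(301, 4) (U = Add(Mul(-51, Pow(Mul(Pow(Add(-2, -1), -1), Add(5, -1)), -1)), Mul(25, Pow(Mul(-50, Pow(-74, -1)), -1))) = Add(Mul(-51, Pow(Mul(Pow(-3, -1), 4), -1)), Mul(25, Pow(Mul(-50, Rational(-1, 74)), -1))) = Add(Mul(-51, Pow(Mul(Rational(-1, 3), 4), -1)), Mul(25, Pow(Rational(25, 37), -1))) = Add(Mul(-51, Pow(Rational(-4, 3), -1)), Mul(25, Rational(37, 25))) = Add(Mul(-51, Rational(-3, 4)), 37) = Add(Rational(153, 4), 37) = Rational(301, 4) ≈ 75.250)
Pow(Add(Mul(126, Pow(131, -1)), U), 2) = Pow(Add(Mul(126, Pow(131, -1)), Rational(301, 4)), 2) = Pow(Add(Mul(126, Rational(1, 131)), Rational(301, 4)), 2) = Pow(Add(Rational(126, 131), Rational(301, 4)), 2) = Pow(Rational(39935, 524), 2) = Rational(1594804225, 274576)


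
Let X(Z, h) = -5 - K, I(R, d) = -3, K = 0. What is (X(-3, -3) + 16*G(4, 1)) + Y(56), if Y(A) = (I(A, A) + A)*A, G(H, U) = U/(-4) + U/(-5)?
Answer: 14779/5 ≈ 2955.8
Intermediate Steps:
X(Z, h) = -5 (X(Z, h) = -5 - 1*0 = -5 + 0 = -5)
G(H, U) = -9*U/20 (G(H, U) = U*(-¼) + U*(-⅕) = -U/4 - U/5 = -9*U/20)
Y(A) = A*(-3 + A) (Y(A) = (-3 + A)*A = A*(-3 + A))
(X(-3, -3) + 16*G(4, 1)) + Y(56) = (-5 + 16*(-9/20*1)) + 56*(-3 + 56) = (-5 + 16*(-9/20)) + 56*53 = (-5 - 36/5) + 2968 = -61/5 + 2968 = 14779/5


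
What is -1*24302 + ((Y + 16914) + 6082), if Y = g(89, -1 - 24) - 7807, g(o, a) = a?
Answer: -9138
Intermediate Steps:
Y = -7832 (Y = (-1 - 24) - 7807 = -25 - 7807 = -7832)
-1*24302 + ((Y + 16914) + 6082) = -1*24302 + ((-7832 + 16914) + 6082) = -24302 + (9082 + 6082) = -24302 + 15164 = -9138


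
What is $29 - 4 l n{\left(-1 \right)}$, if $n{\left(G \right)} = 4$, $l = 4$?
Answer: $-1856$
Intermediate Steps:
$29 - 4 l n{\left(-1 \right)} = 29 \left(-4\right) 4 \cdot 4 = 29 \left(\left(-16\right) 4\right) = 29 \left(-64\right) = -1856$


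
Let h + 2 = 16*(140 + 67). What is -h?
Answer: -3310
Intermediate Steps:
h = 3310 (h = -2 + 16*(140 + 67) = -2 + 16*207 = -2 + 3312 = 3310)
-h = -1*3310 = -3310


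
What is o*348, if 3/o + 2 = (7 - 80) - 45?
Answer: -87/10 ≈ -8.7000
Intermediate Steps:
o = -1/40 (o = 3/(-2 + ((7 - 80) - 45)) = 3/(-2 + (-73 - 45)) = 3/(-2 - 118) = 3/(-120) = 3*(-1/120) = -1/40 ≈ -0.025000)
o*348 = -1/40*348 = -87/10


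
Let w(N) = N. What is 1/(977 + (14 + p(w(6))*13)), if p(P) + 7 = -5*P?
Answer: 1/510 ≈ 0.0019608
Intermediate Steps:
p(P) = -7 - 5*P
1/(977 + (14 + p(w(6))*13)) = 1/(977 + (14 + (-7 - 5*6)*13)) = 1/(977 + (14 + (-7 - 30)*13)) = 1/(977 + (14 - 37*13)) = 1/(977 + (14 - 481)) = 1/(977 - 467) = 1/510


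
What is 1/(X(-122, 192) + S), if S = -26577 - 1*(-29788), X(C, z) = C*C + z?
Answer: 1/18287 ≈ 5.4684e-5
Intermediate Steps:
X(C, z) = z + C**2 (X(C, z) = C**2 + z = z + C**2)
S = 3211 (S = -26577 + 29788 = 3211)
1/(X(-122, 192) + S) = 1/((192 + (-122)**2) + 3211) = 1/((192 + 14884) + 3211) = 1/(15076 + 3211) = 1/18287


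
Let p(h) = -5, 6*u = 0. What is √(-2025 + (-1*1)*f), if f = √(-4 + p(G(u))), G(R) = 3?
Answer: √(-2025 - 3*I) ≈ 0.0333 - 45.0*I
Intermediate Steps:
u = 0 (u = (⅙)*0 = 0)
f = 3*I (f = √(-4 - 5) = √(-9) = 3*I ≈ 3.0*I)
√(-2025 + (-1*1)*f) = √(-2025 + (-1*1)*(3*I)) = √(-2025 - 3*I)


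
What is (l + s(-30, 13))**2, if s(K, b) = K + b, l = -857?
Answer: 763876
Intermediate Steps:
(l + s(-30, 13))**2 = (-857 + (-30 + 13))**2 = (-857 - 17)**2 = (-874)**2 = 763876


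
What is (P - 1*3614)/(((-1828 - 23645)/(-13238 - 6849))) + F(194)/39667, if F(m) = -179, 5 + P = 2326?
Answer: -343418453388/336812497 ≈ -1019.6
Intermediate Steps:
P = 2321 (P = -5 + 2326 = 2321)
(P - 1*3614)/(((-1828 - 23645)/(-13238 - 6849))) + F(194)/39667 = (2321 - 1*3614)/(((-1828 - 23645)/(-13238 - 6849))) - 179/39667 = (2321 - 3614)/((-25473/(-20087))) - 179*1/39667 = -1293/((-25473*(-1/20087))) - 179/39667 = -1293/25473/20087 - 179/39667 = -1293*20087/25473 - 179/39667 = -8657497/8491 - 179/39667 = -343418453388/336812497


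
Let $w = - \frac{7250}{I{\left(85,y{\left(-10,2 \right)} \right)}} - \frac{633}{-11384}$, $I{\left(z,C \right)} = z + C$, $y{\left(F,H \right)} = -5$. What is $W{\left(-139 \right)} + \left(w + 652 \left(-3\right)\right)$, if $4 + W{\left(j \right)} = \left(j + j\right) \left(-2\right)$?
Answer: $- \frac{8507089}{5692} \approx -1494.6$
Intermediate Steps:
$I{\left(z,C \right)} = C + z$
$w = - \frac{515521}{5692}$ ($w = - \frac{7250}{-5 + 85} - \frac{633}{-11384} = - \frac{7250}{80} - - \frac{633}{11384} = \left(-7250\right) \frac{1}{80} + \frac{633}{11384} = - \frac{725}{8} + \frac{633}{11384} = - \frac{515521}{5692} \approx -90.569$)
$W{\left(j \right)} = -4 - 4 j$ ($W{\left(j \right)} = -4 + \left(j + j\right) \left(-2\right) = -4 + 2 j \left(-2\right) = -4 - 4 j$)
$W{\left(-139 \right)} + \left(w + 652 \left(-3\right)\right) = \left(-4 - -556\right) + \left(- \frac{515521}{5692} + 652 \left(-3\right)\right) = \left(-4 + 556\right) - \frac{11649073}{5692} = 552 - \frac{11649073}{5692} = - \frac{8507089}{5692}$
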